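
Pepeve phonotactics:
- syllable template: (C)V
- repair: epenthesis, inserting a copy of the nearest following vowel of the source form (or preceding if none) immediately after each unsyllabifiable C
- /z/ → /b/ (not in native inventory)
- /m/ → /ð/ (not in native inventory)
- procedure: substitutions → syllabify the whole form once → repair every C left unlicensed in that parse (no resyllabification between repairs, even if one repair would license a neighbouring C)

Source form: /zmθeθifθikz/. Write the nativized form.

beðeθeθifiθikibi

Substitution: /z/ → /b/, /m/ → /ð/, giving /bðθeθifθikb/.
Syllabifying with onset maximization leaves /b/, /ð/, /f/, /k/, /b/ stranded (no codas are permitted; onsets are limited to one consonant).
Epenthesis after each stranded consonant: /b/ → /be/, /ð/ → /ðe/, /f/ → /fi/, /k/ → /ki/, /b/ → /bi/.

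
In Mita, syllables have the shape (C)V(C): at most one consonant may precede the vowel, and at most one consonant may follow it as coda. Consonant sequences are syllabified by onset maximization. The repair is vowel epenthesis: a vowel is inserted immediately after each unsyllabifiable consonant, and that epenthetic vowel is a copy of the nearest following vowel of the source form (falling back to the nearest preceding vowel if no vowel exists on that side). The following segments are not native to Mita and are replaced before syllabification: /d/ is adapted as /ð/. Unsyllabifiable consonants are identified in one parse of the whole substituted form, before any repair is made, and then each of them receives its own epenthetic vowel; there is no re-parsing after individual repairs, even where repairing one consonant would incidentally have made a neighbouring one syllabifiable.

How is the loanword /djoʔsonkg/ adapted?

Substitution: /d/ → /ð/, giving /ðjoʔsonkg/.
Syllabifying with onset maximization leaves /ð/, /k/, /g/ stranded (at most one coda consonant is licensed; onsets are limited to one consonant).
Inserting the epenthetic vowel yields /ð/ → /ðo/, /k/ → /ko/, /g/ → /go/.

ðojoʔsonkogo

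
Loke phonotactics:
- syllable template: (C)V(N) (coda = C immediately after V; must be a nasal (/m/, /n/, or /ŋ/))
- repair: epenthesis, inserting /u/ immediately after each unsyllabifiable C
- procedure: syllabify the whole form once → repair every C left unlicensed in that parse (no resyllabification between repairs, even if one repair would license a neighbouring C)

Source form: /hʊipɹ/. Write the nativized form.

The consonants /p/, /ɹ/ cannot be parsed into a legal (C)V(N) syllable (only a nasal (/m/, /n/, or /ŋ/) is licensed in coda position; onsets are limited to one consonant).
Each unlicensed consonant becomes the onset of a new syllable: /p/ → /pu/, /ɹ/ → /ɹu/.

hʊipuɹu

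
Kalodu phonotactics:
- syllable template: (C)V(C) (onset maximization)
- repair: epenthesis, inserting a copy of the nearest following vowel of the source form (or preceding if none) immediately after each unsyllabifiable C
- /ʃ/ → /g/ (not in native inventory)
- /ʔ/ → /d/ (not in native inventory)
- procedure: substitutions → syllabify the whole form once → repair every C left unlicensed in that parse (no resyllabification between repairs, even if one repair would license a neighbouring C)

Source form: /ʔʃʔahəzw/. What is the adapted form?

dagadahəzwə

Substitution: /ʔ/ → /d/, /ʃ/ → /g/, giving /dgdahəzw/.
Syllabifying with onset maximization leaves /d/, /g/, /w/ stranded (at most one coda consonant is licensed; onsets are limited to one consonant).
Inserting the epenthetic vowel yields /d/ → /da/, /g/ → /ga/, /w/ → /wə/.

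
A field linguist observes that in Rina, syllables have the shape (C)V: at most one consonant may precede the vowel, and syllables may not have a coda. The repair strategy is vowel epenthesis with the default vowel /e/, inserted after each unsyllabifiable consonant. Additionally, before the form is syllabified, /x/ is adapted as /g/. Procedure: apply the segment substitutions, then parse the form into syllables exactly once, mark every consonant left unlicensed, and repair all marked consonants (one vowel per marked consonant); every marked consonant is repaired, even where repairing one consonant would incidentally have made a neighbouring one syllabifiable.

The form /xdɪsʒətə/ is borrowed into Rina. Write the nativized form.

Substitution: /x/ → /g/, giving /gdɪsʒətə/.
Under (C)V, the unsyllabifiable consonants are /g/, /s/ (no codas are permitted; onsets are limited to one consonant).
Inserting the epenthetic vowel yields /g/ → /ge/, /s/ → /se/.

gedɪseʒətə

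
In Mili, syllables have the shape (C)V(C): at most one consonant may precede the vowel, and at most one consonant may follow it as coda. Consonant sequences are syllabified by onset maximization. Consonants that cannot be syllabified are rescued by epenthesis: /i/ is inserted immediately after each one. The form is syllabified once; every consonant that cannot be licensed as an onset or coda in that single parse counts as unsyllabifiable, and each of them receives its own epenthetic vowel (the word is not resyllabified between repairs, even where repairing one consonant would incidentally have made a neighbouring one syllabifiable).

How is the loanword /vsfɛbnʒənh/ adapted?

Under (C)V(C), the unsyllabifiable consonants are /v/, /s/, /n/, /h/ (at most one coda consonant is licensed; onsets are limited to one consonant).
Epenthesis after each stranded consonant: /v/ → /vi/, /s/ → /si/, /n/ → /ni/, /h/ → /hi/.

visifɛbniʒənhi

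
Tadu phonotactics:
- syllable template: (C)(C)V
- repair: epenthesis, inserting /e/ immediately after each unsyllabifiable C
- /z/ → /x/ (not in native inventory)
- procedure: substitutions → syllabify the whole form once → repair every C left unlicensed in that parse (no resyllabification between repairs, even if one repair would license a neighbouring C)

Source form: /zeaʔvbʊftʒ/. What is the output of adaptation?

xeaʔevbʊfeteʒe

Substitution: /z/ → /x/, giving /xeaʔvbʊftʒ/.
The consonants /ʔ/, /f/, /t/, /ʒ/ cannot be parsed into a legal (C)(C)V syllable (no codas are permitted; onsets may contain at most 2 consonants).
Epenthesis after each stranded consonant: /ʔ/ → /ʔe/, /f/ → /fe/, /t/ → /te/, /ʒ/ → /ʒe/.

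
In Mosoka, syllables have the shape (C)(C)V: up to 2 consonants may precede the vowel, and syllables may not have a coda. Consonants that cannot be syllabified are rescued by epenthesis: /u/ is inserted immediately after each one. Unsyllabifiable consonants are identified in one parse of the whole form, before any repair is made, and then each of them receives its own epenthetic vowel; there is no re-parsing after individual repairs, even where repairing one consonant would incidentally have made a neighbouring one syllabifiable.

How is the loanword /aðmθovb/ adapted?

Syllabifying with onset maximization leaves /ð/, /v/, /b/ stranded (no codas are permitted; onsets may contain at most 2 consonants).
Each unlicensed consonant becomes the onset of a new syllable: /ð/ → /ðu/, /v/ → /vu/, /b/ → /bu/.

aðumθovubu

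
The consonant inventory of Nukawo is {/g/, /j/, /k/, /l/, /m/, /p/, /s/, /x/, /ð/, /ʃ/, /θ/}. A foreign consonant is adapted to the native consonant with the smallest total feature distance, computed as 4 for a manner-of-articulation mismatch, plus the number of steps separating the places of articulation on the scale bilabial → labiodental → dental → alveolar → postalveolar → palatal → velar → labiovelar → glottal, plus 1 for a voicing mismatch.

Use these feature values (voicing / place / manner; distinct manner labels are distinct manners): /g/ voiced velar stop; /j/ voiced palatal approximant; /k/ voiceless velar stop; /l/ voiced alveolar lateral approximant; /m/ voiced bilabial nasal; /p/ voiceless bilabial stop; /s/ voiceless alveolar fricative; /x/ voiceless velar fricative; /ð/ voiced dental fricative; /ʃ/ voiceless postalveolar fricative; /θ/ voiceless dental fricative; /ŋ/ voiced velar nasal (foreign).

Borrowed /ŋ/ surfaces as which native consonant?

g

/g/ is closest: manner differs (nasal→stop, +4), place distance 0 (velar→velar), same voicing; total 4. Next closest is /j/ at distance 5.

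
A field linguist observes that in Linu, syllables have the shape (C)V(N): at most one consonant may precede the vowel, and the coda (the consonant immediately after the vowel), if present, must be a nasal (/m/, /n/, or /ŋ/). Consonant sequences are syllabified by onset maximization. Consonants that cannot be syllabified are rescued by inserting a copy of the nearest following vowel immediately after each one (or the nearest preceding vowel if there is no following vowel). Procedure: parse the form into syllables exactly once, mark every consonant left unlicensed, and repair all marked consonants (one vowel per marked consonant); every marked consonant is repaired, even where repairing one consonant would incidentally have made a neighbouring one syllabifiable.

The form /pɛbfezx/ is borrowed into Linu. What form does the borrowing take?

The consonants /b/, /z/, /x/ cannot be parsed into a legal (C)V(N) syllable (only a nasal (/m/, /n/, or /ŋ/) is licensed in coda position; onsets are limited to one consonant).
Each unlicensed consonant becomes the onset of a new syllable: /b/ → /be/, /z/ → /ze/, /x/ → /xe/.

pɛbefezexe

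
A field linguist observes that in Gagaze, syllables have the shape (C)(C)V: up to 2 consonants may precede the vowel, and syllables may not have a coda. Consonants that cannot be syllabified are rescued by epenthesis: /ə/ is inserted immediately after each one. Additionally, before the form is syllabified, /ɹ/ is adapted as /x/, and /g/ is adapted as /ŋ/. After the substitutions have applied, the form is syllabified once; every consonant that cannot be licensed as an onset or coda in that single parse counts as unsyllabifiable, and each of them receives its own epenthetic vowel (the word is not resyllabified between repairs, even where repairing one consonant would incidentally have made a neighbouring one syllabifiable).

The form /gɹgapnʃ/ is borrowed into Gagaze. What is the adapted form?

ŋəxŋapənəʃə

Substitution: /g/ → /ŋ/, /ɹ/ → /x/, giving /ŋxŋapnʃ/.
Under (C)(C)V, the unsyllabifiable consonants are /ŋ/, /p/, /n/, /ʃ/ (no codas are permitted; onsets may contain at most 2 consonants).
Each unlicensed consonant becomes the onset of a new syllable: /ŋ/ → /ŋə/, /p/ → /pə/, /n/ → /nə/, /ʃ/ → /ʃə/.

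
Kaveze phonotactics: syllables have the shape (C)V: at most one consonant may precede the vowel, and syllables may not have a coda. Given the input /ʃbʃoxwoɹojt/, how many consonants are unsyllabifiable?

Under (C)V, the unsyllabifiable consonants are /ʃ/, /b/, /x/, /j/, /t/ (no codas are permitted; onsets are limited to one consonant).

5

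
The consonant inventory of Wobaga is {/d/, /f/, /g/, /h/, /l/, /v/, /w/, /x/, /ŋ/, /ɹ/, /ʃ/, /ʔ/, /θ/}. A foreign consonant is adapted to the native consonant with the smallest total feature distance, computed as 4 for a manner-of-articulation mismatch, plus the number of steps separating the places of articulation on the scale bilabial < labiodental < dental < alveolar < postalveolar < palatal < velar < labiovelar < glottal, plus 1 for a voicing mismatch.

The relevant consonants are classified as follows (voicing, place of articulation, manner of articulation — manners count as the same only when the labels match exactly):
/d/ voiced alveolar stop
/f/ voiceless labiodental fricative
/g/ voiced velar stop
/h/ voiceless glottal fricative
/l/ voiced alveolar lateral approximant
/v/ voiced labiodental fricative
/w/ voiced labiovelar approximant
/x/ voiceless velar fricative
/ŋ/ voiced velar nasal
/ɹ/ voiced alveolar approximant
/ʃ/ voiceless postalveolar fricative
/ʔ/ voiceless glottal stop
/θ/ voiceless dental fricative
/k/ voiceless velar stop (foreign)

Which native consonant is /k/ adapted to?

/g/ is closest: same manner (stop), place distance 0 (velar→velar), voicing differs (+1); total 1. Next closest is /ʔ/ at distance 2.

g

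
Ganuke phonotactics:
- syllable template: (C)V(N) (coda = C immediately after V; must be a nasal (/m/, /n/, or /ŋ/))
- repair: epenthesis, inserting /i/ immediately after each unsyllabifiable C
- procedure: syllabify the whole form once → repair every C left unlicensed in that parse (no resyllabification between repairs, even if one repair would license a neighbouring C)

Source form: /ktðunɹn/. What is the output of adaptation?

kitiðunɹini

The consonants /k/, /t/, /ɹ/, /n/ cannot be parsed into a legal (C)V(N) syllable (only a nasal (/m/, /n/, or /ŋ/) is licensed in coda position; onsets are limited to one consonant).
Inserting the epenthetic vowel yields /k/ → /ki/, /t/ → /ti/, /ɹ/ → /ɹi/, /n/ → /ni/.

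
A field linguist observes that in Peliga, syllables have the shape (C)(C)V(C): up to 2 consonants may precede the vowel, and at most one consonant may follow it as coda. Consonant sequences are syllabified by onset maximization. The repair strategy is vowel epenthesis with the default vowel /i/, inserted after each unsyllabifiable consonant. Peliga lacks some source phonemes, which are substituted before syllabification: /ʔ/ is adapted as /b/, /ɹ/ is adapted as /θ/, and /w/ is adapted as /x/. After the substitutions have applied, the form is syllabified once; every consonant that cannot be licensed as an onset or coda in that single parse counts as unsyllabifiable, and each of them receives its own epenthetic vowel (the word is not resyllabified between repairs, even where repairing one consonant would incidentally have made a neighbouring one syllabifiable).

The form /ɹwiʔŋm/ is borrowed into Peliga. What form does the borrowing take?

Substitution: /ɹ/ → /θ/, /w/ → /x/, /ʔ/ → /b/, giving /θxibŋm/.
The consonants /ŋ/, /m/ cannot be parsed into a legal (C)(C)V(C) syllable (at most one coda consonant is licensed; onsets may contain at most 2 consonants).
Epenthesis after each stranded consonant: /ŋ/ → /ŋi/, /m/ → /mi/.

θxibŋimi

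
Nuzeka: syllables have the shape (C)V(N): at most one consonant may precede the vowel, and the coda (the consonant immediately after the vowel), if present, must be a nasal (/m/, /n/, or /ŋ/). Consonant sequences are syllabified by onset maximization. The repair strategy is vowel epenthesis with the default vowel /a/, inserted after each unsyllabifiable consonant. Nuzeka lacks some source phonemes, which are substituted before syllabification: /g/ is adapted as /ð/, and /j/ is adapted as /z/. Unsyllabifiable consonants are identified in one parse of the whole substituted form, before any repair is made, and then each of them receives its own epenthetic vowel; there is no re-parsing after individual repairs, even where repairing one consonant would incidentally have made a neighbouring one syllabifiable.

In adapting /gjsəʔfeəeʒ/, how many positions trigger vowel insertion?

4

After substitution the input is /ðzsəʔfeəeʒ/.
The unsyllabifiable consonants are /ð/, /z/, /ʔ/, /ʒ/; each receives one epenthetic vowel.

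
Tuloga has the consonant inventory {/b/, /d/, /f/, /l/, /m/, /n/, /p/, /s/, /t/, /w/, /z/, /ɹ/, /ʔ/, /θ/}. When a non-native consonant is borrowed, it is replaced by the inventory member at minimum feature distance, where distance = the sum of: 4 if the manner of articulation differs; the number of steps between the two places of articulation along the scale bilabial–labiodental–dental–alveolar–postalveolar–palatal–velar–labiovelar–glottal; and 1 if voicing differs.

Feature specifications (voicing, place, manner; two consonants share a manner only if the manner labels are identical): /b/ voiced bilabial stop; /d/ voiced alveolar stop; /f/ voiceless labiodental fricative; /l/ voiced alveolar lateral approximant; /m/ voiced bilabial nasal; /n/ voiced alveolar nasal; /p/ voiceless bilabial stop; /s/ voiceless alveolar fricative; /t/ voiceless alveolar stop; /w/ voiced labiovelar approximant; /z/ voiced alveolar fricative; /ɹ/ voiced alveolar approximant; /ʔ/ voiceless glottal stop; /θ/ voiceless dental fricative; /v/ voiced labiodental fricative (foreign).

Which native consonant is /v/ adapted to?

f

/f/ is closest: same manner (fricative), place distance 0 (labiodental→labiodental), voicing differs (+1); total 1. Next closest is /z/ at distance 2.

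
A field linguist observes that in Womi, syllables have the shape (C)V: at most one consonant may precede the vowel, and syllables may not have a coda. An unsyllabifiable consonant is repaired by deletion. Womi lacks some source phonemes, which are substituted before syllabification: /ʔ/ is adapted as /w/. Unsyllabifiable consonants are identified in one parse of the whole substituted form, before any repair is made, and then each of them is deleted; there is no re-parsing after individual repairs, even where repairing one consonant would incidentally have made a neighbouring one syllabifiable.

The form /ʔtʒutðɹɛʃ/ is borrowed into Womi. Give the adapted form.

Substitution: /ʔ/ → /w/, giving /wtʒutðɹɛʃ/.
The consonants /w/, /t/, /t/, /ð/, /ʃ/ cannot be parsed into a legal (C)V syllable (no codas are permitted; onsets are limited to one consonant).
Each unlicensed consonant is deleted: /w/, /t/, /t/, /ð/, /ʃ/.

ʒuɹɛ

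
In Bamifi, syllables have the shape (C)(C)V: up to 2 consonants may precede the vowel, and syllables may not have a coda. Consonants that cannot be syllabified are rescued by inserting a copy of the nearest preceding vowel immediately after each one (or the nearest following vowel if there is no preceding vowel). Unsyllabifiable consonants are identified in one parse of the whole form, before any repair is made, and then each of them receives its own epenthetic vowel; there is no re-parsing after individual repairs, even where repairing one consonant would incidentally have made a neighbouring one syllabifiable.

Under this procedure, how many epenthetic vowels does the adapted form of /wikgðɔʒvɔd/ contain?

The unsyllabifiable consonants are /k/, /d/; each receives one epenthetic vowel.

2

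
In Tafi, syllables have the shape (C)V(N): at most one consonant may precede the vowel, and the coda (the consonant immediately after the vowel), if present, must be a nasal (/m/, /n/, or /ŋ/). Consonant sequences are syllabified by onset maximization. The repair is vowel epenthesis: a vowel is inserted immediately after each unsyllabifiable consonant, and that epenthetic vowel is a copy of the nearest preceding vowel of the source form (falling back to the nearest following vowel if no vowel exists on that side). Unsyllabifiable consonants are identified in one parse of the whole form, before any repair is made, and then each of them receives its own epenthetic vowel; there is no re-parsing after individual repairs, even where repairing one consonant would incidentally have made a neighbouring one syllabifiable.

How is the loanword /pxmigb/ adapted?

Under (C)V(N), the unsyllabifiable consonants are /p/, /x/, /g/, /b/ (only a nasal (/m/, /n/, or /ŋ/) is licensed in coda position; onsets are limited to one consonant).
Each unlicensed consonant becomes the onset of a new syllable: /p/ → /pi/, /x/ → /xi/, /g/ → /gi/, /b/ → /bi/.

piximigibi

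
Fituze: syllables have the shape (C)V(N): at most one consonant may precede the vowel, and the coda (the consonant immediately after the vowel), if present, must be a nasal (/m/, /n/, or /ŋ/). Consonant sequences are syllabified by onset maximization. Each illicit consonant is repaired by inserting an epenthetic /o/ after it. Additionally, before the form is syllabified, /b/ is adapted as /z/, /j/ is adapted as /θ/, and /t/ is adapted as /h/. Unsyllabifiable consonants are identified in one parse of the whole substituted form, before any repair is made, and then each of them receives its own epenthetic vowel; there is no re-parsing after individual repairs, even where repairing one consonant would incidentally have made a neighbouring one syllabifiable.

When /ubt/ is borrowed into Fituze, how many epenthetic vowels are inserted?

2

After substitution the input is /uzh/.
The unsyllabifiable consonants are /z/, /h/; each receives one epenthetic vowel.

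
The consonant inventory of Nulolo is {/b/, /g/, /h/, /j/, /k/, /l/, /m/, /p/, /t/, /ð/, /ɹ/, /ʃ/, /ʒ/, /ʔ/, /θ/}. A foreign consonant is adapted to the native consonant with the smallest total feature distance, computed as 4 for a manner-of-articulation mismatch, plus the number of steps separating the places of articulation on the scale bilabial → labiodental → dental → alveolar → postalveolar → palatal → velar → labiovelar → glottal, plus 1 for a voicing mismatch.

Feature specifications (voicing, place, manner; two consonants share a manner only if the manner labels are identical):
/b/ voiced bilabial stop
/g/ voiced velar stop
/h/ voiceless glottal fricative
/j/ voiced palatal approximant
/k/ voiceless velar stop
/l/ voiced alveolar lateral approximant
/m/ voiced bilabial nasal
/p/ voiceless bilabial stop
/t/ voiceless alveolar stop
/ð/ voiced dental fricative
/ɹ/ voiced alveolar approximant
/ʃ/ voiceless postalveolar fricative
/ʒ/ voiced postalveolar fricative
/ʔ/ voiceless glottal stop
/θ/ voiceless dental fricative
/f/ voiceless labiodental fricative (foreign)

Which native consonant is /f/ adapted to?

θ

/θ/ is closest: same manner (fricative), place distance 1 (labiodental→dental), same voicing; total 1. Next closest is /ð/ at distance 2.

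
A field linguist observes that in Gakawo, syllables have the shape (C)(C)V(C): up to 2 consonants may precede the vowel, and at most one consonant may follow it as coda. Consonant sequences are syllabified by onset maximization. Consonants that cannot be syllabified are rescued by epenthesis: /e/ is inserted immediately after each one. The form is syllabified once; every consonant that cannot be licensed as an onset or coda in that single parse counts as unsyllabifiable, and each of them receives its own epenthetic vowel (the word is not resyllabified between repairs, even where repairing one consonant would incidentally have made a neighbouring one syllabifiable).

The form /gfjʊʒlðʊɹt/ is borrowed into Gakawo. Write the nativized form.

Syllabifying with onset maximization leaves /g/, /t/ stranded (at most one coda consonant is licensed; onsets may contain at most 2 consonants).
Each unlicensed consonant becomes the onset of a new syllable: /g/ → /ge/, /t/ → /te/.

gefjʊʒlðʊɹte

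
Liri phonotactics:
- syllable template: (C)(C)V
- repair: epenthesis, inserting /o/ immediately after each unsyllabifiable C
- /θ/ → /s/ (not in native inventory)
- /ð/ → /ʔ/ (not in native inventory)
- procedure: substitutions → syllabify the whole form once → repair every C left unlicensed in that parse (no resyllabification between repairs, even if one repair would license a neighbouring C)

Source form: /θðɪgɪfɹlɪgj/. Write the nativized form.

sʔɪgɪfoɹlɪgojo

Substitution: /θ/ → /s/, /ð/ → /ʔ/, giving /sʔɪgɪfɹlɪgj/.
Under (C)(C)V, the unsyllabifiable consonants are /f/, /g/, /j/ (no codas are permitted; onsets may contain at most 2 consonants).
Epenthesis after each stranded consonant: /f/ → /fo/, /g/ → /go/, /j/ → /jo/.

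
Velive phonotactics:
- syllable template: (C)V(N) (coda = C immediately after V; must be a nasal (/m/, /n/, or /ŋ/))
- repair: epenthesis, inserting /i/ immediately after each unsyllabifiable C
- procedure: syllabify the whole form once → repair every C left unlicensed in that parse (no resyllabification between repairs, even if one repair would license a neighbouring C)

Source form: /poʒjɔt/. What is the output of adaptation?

Syllabifying with onset maximization leaves /ʒ/, /t/ stranded (only a nasal (/m/, /n/, or /ŋ/) is licensed in coda position; onsets are limited to one consonant).
Inserting the epenthetic vowel yields /ʒ/ → /ʒi/, /t/ → /ti/.

poʒijɔti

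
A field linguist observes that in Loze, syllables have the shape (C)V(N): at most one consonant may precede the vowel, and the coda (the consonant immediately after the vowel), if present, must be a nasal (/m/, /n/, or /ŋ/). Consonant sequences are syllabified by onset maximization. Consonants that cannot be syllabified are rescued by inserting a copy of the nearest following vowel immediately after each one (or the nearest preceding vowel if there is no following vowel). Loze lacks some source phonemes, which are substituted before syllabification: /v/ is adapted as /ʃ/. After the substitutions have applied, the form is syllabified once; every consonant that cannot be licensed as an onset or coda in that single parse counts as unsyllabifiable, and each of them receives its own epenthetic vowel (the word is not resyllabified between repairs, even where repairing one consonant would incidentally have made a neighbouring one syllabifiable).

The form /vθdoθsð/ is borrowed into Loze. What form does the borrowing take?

ʃoθodoθosoðo

Substitution: /v/ → /ʃ/, giving /ʃθdoθsð/.
Under (C)V(N), the unsyllabifiable consonants are /ʃ/, /θ/, /θ/, /s/, /ð/ (only a nasal (/m/, /n/, or /ŋ/) is licensed in coda position; onsets are limited to one consonant).
Each unlicensed consonant becomes the onset of a new syllable: /ʃ/ → /ʃo/, /θ/ → /θo/, /θ/ → /θo/, /s/ → /so/, /ð/ → /ðo/.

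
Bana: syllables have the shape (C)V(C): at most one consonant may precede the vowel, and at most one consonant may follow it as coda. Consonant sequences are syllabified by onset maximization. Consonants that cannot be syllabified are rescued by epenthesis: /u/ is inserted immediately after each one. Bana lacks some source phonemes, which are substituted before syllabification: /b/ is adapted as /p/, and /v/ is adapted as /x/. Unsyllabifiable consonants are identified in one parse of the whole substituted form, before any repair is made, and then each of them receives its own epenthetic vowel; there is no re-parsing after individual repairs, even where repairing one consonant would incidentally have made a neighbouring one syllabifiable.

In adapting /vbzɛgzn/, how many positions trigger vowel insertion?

After substitution the input is /xpzɛgzn/.
The unsyllabifiable consonants are /x/, /p/, /z/, /n/; each receives one epenthetic vowel.

4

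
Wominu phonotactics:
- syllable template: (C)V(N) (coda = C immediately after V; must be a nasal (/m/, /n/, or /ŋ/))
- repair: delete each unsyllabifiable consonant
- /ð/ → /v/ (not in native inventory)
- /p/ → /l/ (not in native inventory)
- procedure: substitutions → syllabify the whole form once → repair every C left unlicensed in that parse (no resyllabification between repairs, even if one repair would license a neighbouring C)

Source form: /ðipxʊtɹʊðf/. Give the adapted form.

Substitution: /ð/ → /v/, /p/ → /l/, giving /vilxʊtɹʊvf/.
Syllabifying with onset maximization leaves /l/, /t/, /v/, /f/ stranded (only a nasal (/m/, /n/, or /ŋ/) is licensed in coda position; onsets are limited to one consonant).
Each unlicensed consonant is deleted: /l/, /t/, /v/, /f/.

vixʊɹʊ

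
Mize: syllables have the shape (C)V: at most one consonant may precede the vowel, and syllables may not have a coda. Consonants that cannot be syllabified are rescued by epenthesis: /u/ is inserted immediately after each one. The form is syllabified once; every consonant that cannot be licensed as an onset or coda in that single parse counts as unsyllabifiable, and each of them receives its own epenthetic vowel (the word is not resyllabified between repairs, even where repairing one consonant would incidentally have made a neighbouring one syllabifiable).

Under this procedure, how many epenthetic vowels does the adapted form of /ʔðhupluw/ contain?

4

The unsyllabifiable consonants are /ʔ/, /ð/, /p/, /w/; each receives one epenthetic vowel.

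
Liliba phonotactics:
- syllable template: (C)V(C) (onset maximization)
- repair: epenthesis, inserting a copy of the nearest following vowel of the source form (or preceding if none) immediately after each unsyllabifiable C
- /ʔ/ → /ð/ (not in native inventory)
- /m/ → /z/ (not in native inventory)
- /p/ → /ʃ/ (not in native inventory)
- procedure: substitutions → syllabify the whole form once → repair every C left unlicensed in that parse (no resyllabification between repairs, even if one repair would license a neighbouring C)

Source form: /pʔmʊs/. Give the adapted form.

ʃʊðʊzʊs

Substitution: /p/ → /ʃ/, /ʔ/ → /ð/, /m/ → /z/, giving /ʃðzʊs/.
The consonants /ʃ/, /ð/ cannot be parsed into a legal (C)V(C) syllable (at most one coda consonant is licensed; onsets are limited to one consonant).
Inserting the epenthetic vowel yields /ʃ/ → /ʃʊ/, /ð/ → /ðʊ/.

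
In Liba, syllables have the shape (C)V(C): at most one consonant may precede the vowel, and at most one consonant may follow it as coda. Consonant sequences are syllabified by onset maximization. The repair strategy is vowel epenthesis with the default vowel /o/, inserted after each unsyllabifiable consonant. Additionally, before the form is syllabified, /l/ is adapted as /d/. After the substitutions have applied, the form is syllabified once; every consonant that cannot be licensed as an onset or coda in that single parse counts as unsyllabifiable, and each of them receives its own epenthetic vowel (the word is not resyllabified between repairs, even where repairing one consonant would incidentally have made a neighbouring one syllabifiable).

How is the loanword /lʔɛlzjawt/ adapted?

Substitution: /l/ → /d/, giving /dʔɛdzjawt/.
Under (C)V(C), the unsyllabifiable consonants are /d/, /z/, /t/ (at most one coda consonant is licensed; onsets are limited to one consonant).
Epenthesis after each stranded consonant: /d/ → /do/, /z/ → /zo/, /t/ → /to/.

doʔɛdzojawto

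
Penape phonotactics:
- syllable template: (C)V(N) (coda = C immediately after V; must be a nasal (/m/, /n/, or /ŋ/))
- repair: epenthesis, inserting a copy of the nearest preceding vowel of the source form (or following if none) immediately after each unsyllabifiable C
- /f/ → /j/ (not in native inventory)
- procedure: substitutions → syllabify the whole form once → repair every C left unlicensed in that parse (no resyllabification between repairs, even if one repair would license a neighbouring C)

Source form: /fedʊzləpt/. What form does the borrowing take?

jedʊzʊləpətə

Substitution: /f/ → /j/, giving /jedʊzləpt/.
Under (C)V(N), the unsyllabifiable consonants are /z/, /p/, /t/ (only a nasal (/m/, /n/, or /ŋ/) is licensed in coda position; onsets are limited to one consonant).
Epenthesis after each stranded consonant: /z/ → /zʊ/, /p/ → /pə/, /t/ → /tə/.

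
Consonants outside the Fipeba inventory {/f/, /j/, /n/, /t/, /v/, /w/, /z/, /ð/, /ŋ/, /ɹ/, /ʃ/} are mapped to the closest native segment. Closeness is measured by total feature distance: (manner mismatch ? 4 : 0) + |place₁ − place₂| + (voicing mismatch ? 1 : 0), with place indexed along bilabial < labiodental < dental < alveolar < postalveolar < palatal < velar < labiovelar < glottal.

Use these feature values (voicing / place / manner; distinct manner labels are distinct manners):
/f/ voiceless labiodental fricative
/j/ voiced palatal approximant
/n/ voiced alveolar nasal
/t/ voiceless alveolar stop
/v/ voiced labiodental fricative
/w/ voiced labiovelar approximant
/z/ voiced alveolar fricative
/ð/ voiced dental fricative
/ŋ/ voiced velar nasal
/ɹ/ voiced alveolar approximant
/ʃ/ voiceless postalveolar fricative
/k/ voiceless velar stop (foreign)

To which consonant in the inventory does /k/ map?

/t/ is closest: same manner (stop), place distance 3 (velar→alveolar), same voicing; total 3. Next closest is /ŋ/ at distance 5.

t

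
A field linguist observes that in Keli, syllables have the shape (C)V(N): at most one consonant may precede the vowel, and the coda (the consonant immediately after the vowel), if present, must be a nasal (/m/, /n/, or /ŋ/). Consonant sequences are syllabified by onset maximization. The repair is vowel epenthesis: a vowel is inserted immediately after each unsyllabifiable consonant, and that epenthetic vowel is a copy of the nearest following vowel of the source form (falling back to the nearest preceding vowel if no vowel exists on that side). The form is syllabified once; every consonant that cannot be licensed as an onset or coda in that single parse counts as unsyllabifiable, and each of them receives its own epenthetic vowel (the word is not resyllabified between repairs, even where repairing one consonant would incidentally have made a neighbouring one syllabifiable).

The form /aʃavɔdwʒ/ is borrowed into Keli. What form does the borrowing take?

Syllabifying with onset maximization leaves /d/, /w/, /ʒ/ stranded (only a nasal (/m/, /n/, or /ŋ/) is licensed in coda position; onsets are limited to one consonant).
Each unlicensed consonant becomes the onset of a new syllable: /d/ → /dɔ/, /w/ → /wɔ/, /ʒ/ → /ʒɔ/.

aʃavɔdɔwɔʒɔ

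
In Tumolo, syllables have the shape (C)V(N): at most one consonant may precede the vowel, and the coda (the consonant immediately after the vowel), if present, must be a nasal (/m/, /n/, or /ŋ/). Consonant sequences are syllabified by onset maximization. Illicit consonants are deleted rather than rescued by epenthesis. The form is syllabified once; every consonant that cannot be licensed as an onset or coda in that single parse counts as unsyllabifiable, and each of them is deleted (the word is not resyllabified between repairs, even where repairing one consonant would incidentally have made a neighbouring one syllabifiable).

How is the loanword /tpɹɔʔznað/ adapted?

The consonants /t/, /p/, /ʔ/, /z/, /ð/ cannot be parsed into a legal (C)V(N) syllable (only a nasal (/m/, /n/, or /ŋ/) is licensed in coda position; onsets are limited to one consonant).
Each unlicensed consonant is deleted: /t/, /p/, /ʔ/, /z/, /ð/.

ɹɔna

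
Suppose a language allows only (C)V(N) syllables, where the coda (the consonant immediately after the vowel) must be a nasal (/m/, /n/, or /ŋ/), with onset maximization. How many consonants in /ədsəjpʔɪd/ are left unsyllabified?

4

Under (C)V(N), the unsyllabifiable consonants are /d/, /j/, /p/, /d/ (only a nasal (/m/, /n/, or /ŋ/) is licensed in coda position; onsets are limited to one consonant).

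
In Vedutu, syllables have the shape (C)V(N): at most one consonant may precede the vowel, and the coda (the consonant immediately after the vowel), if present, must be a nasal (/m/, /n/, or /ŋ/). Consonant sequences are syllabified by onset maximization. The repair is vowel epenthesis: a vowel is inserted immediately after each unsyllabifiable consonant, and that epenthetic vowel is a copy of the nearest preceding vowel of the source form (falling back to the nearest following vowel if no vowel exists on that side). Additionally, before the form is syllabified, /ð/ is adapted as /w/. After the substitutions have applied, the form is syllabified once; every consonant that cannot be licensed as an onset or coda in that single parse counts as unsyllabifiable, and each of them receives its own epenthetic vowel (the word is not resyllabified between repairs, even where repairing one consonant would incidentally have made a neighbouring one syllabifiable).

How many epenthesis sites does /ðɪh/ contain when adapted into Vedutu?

After substitution the input is /wɪh/.
The unsyllabifiable consonants are /h/; each receives one epenthetic vowel.

1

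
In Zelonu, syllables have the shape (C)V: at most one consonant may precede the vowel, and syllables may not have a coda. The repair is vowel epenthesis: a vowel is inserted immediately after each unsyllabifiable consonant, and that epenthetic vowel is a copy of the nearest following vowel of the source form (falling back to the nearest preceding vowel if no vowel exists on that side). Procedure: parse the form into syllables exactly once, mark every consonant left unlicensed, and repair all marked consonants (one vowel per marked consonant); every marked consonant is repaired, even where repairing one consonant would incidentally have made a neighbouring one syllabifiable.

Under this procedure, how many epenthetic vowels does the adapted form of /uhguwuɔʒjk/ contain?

4

The unsyllabifiable consonants are /h/, /ʒ/, /j/, /k/; each receives one epenthetic vowel.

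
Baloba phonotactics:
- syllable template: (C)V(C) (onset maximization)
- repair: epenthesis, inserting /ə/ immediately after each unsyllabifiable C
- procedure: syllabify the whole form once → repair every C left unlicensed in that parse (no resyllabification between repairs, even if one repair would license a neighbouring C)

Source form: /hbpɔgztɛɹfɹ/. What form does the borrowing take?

Syllabifying with onset maximization leaves /h/, /b/, /z/, /f/, /ɹ/ stranded (at most one coda consonant is licensed; onsets are limited to one consonant).
Epenthesis after each stranded consonant: /h/ → /hə/, /b/ → /bə/, /z/ → /zə/, /f/ → /fə/, /ɹ/ → /ɹə/.

həbəpɔgzətɛɹfəɹə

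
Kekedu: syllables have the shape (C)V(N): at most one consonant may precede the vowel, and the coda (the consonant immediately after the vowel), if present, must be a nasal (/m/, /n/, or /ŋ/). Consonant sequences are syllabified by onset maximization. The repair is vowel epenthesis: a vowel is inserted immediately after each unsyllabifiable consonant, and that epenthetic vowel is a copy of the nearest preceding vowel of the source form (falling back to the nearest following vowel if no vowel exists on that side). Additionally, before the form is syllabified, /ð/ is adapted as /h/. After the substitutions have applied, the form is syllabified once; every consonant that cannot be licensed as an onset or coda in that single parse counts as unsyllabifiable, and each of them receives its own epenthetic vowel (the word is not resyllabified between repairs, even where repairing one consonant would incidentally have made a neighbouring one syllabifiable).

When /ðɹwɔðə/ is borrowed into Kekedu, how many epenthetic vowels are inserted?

After substitution the input is /hɹwɔhə/.
The unsyllabifiable consonants are /h/, /ɹ/; each receives one epenthetic vowel.

2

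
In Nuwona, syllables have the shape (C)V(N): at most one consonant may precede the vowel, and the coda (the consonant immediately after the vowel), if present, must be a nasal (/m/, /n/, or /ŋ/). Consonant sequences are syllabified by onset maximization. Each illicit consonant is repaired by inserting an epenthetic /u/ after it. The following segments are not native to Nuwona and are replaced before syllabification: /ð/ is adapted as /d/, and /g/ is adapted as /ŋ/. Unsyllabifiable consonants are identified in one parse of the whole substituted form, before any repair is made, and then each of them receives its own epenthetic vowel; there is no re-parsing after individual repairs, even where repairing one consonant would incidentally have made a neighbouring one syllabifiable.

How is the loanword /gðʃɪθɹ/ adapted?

ŋuduʃɪθuɹu

Substitution: /g/ → /ŋ/, /ð/ → /d/, giving /ŋdʃɪθɹ/.
Syllabifying with onset maximization leaves /ŋ/, /d/, /θ/, /ɹ/ stranded (only a nasal (/m/, /n/, or /ŋ/) is licensed in coda position; onsets are limited to one consonant).
Inserting the epenthetic vowel yields /ŋ/ → /ŋu/, /d/ → /du/, /θ/ → /θu/, /ɹ/ → /ɹu/.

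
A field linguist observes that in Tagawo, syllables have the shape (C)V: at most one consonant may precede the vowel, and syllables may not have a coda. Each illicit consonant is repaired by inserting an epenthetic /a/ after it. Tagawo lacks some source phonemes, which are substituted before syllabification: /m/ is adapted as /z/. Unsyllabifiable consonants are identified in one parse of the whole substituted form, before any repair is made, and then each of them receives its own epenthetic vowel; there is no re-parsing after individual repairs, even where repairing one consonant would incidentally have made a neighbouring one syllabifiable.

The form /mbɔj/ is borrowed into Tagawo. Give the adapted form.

Substitution: /m/ → /z/, giving /zbɔj/.
Syllabifying with onset maximization leaves /z/, /j/ stranded (no codas are permitted; onsets are limited to one consonant).
Inserting the epenthetic vowel yields /z/ → /za/, /j/ → /ja/.

zabɔja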